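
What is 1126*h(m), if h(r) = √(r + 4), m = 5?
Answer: 3378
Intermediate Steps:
h(r) = √(4 + r)
1126*h(m) = 1126*√(4 + 5) = 1126*√9 = 1126*3 = 3378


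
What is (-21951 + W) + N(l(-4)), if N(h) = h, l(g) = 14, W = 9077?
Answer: -12860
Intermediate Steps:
(-21951 + W) + N(l(-4)) = (-21951 + 9077) + 14 = -12874 + 14 = -12860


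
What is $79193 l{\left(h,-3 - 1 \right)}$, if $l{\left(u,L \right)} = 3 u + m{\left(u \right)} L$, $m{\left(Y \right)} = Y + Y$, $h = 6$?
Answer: $-2375790$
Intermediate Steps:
$m{\left(Y \right)} = 2 Y$
$l{\left(u,L \right)} = 3 u + 2 L u$ ($l{\left(u,L \right)} = 3 u + 2 u L = 3 u + 2 L u$)
$79193 l{\left(h,-3 - 1 \right)} = 79193 \cdot 6 \left(3 + 2 \left(-3 - 1\right)\right) = 79193 \cdot 6 \left(3 + 2 \left(-4\right)\right) = 79193 \cdot 6 \left(3 - 8\right) = 79193 \cdot 6 \left(-5\right) = 79193 \left(-30\right) = -2375790$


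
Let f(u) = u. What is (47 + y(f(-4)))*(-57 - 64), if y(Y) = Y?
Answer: -5203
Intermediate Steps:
(47 + y(f(-4)))*(-57 - 64) = (47 - 4)*(-57 - 64) = 43*(-121) = -5203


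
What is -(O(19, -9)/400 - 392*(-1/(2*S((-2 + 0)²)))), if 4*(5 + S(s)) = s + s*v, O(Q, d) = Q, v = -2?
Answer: 39143/1200 ≈ 32.619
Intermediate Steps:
S(s) = -5 - s/4 (S(s) = -5 + (s + s*(-2))/4 = -5 + (s - 2*s)/4 = -5 + (-s)/4 = -5 - s/4)
-(O(19, -9)/400 - 392*(-1/(2*S((-2 + 0)²)))) = -(19/400 - 392*(-1/(2*(-5 - (-2 + 0)²/4)))) = -(19*(1/400) - 392*(-1/(2*(-5 - ¼*(-2)²)))) = -(19/400 - 392*(-1/(2*(-5 - ¼*4)))) = -(19/400 - 392*(-1/(2*(-5 - 1)))) = -(19/400 - 392/((-6*(-2)))) = -(19/400 - 392/12) = -(19/400 - 392*1/12) = -(19/400 - 98/3) = -1*(-39143/1200) = 39143/1200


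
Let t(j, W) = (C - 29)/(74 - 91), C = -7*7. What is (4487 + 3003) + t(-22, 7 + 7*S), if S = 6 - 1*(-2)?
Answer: 127408/17 ≈ 7494.6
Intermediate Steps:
C = -49
S = 8 (S = 6 + 2 = 8)
t(j, W) = 78/17 (t(j, W) = (-49 - 29)/(74 - 91) = -78/(-17) = -78*(-1/17) = 78/17)
(4487 + 3003) + t(-22, 7 + 7*S) = (4487 + 3003) + 78/17 = 7490 + 78/17 = 127408/17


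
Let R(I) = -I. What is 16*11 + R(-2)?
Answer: 178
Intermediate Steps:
16*11 + R(-2) = 16*11 - 1*(-2) = 176 + 2 = 178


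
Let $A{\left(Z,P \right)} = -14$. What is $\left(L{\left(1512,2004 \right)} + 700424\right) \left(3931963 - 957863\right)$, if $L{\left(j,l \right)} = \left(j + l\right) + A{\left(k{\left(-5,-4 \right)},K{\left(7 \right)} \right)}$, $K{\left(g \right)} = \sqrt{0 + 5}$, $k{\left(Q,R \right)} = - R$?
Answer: $2093546316600$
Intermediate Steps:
$K{\left(g \right)} = \sqrt{5}$
$L{\left(j,l \right)} = -14 + j + l$ ($L{\left(j,l \right)} = \left(j + l\right) - 14 = -14 + j + l$)
$\left(L{\left(1512,2004 \right)} + 700424\right) \left(3931963 - 957863\right) = \left(\left(-14 + 1512 + 2004\right) + 700424\right) \left(3931963 - 957863\right) = \left(3502 + 700424\right) 2974100 = 703926 \cdot 2974100 = 2093546316600$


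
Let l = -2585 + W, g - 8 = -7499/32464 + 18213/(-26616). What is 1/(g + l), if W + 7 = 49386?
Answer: 36002576/1684959609443 ≈ 2.1367e-5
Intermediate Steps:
W = 49379 (W = -7 + 49386 = 49379)
g = 255068099/36002576 (g = 8 + (-7499/32464 + 18213/(-26616)) = 8 + (-7499*1/32464 + 18213*(-1/26616)) = 8 + (-7499/32464 - 6071/8872) = 8 - 32952509/36002576 = 255068099/36002576 ≈ 7.0847)
l = 46794 (l = -2585 + 49379 = 46794)
1/(g + l) = 1/(255068099/36002576 + 46794) = 1/(1684959609443/36002576) = 36002576/1684959609443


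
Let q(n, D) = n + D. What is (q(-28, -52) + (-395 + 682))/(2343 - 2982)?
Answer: -23/71 ≈ -0.32394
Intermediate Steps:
q(n, D) = D + n
(q(-28, -52) + (-395 + 682))/(2343 - 2982) = ((-52 - 28) + (-395 + 682))/(2343 - 2982) = (-80 + 287)/(-639) = 207*(-1/639) = -23/71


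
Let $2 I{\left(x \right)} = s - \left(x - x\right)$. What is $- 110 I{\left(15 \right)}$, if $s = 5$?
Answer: $-275$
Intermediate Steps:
$I{\left(x \right)} = \frac{5}{2}$ ($I{\left(x \right)} = \frac{5 - \left(x - x\right)}{2} = \frac{5 - 0}{2} = \frac{5 + 0}{2} = \frac{1}{2} \cdot 5 = \frac{5}{2}$)
$- 110 I{\left(15 \right)} = \left(-110\right) \frac{5}{2} = -275$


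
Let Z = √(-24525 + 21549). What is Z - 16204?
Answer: -16204 + 4*I*√186 ≈ -16204.0 + 54.553*I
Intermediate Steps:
Z = 4*I*√186 (Z = √(-2976) = 4*I*√186 ≈ 54.553*I)
Z - 16204 = 4*I*√186 - 16204 = -16204 + 4*I*√186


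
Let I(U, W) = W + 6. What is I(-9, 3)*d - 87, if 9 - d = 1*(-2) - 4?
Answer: 48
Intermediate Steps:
d = 15 (d = 9 - (1*(-2) - 4) = 9 - (-2 - 4) = 9 - 1*(-6) = 9 + 6 = 15)
I(U, W) = 6 + W
I(-9, 3)*d - 87 = (6 + 3)*15 - 87 = 9*15 - 87 = 135 - 87 = 48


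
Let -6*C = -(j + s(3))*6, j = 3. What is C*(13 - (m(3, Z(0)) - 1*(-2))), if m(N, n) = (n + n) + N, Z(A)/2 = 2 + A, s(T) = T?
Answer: 0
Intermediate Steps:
Z(A) = 4 + 2*A (Z(A) = 2*(2 + A) = 4 + 2*A)
m(N, n) = N + 2*n (m(N, n) = 2*n + N = N + 2*n)
C = 6 (C = -(-1)*(3 + 3)*6/6 = -(-1)*6*6/6 = -(-1)*36/6 = -⅙*(-36) = 6)
C*(13 - (m(3, Z(0)) - 1*(-2))) = 6*(13 - ((3 + 2*(4 + 2*0)) - 1*(-2))) = 6*(13 - ((3 + 2*(4 + 0)) + 2)) = 6*(13 - ((3 + 2*4) + 2)) = 6*(13 - ((3 + 8) + 2)) = 6*(13 - (11 + 2)) = 6*(13 - 1*13) = 6*(13 - 13) = 6*0 = 0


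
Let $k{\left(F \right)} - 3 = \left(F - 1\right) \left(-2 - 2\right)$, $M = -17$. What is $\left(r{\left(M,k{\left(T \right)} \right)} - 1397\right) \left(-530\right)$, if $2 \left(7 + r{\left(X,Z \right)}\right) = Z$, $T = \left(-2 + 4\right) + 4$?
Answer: $748625$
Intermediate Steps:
$T = 6$ ($T = 2 + 4 = 6$)
$k{\left(F \right)} = 7 - 4 F$ ($k{\left(F \right)} = 3 + \left(F - 1\right) \left(-2 - 2\right) = 3 + \left(-1 + F\right) \left(-4\right) = 3 - \left(-4 + 4 F\right) = 7 - 4 F$)
$r{\left(X,Z \right)} = -7 + \frac{Z}{2}$
$\left(r{\left(M,k{\left(T \right)} \right)} - 1397\right) \left(-530\right) = \left(\left(-7 + \frac{7 - 24}{2}\right) - 1397\right) \left(-530\right) = \left(\left(-7 + \frac{1}{2} \left(-17\right)\right) - 1397\right) \left(-530\right) = \left(\left(-7 - \frac{17}{2}\right) - 1397\right) \left(-530\right) = \left(- \frac{31}{2} - 1397\right) \left(-530\right) = \left(- \frac{2825}{2}\right) \left(-530\right) = 748625$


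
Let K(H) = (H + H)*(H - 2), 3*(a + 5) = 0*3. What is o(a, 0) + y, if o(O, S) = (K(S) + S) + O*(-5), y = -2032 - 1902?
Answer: -3909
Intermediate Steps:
a = -5 (a = -5 + (0*3)/3 = -5 + (⅓)*0 = -5 + 0 = -5)
y = -3934
K(H) = 2*H*(-2 + H) (K(H) = (2*H)*(-2 + H) = 2*H*(-2 + H))
o(O, S) = S - 5*O + 2*S*(-2 + S) (o(O, S) = (2*S*(-2 + S) + S) + O*(-5) = (S + 2*S*(-2 + S)) - 5*O = S - 5*O + 2*S*(-2 + S))
o(a, 0) + y = (0 - 5*(-5) + 2*0*(-2 + 0)) - 3934 = (0 + 25 + 2*0*(-2)) - 3934 = (0 + 25 + 0) - 3934 = 25 - 3934 = -3909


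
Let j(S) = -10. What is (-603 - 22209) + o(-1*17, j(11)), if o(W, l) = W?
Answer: -22829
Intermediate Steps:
(-603 - 22209) + o(-1*17, j(11)) = (-603 - 22209) - 1*17 = -22812 - 17 = -22829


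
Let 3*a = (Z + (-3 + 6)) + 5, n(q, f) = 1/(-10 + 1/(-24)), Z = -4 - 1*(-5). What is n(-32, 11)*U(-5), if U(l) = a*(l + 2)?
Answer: 216/241 ≈ 0.89627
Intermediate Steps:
Z = 1 (Z = -4 + 5 = 1)
n(q, f) = -24/241 (n(q, f) = 1/(-10 - 1/24) = 1/(-241/24) = -24/241)
a = 3 (a = ((1 + (-3 + 6)) + 5)/3 = ((1 + 3) + 5)/3 = (4 + 5)/3 = (⅓)*9 = 3)
U(l) = 6 + 3*l (U(l) = 3*(l + 2) = 3*(2 + l) = 6 + 3*l)
n(-32, 11)*U(-5) = -24*(6 + 3*(-5))/241 = -24*(6 - 15)/241 = -24/241*(-9) = 216/241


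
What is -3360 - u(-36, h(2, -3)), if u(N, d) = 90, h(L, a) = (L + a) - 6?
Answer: -3450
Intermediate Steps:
h(L, a) = -6 + L + a
-3360 - u(-36, h(2, -3)) = -3360 - 1*90 = -3360 - 90 = -3450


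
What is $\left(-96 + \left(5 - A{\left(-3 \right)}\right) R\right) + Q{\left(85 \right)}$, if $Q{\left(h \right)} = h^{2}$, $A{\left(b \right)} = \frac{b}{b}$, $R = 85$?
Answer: $7469$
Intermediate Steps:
$A{\left(b \right)} = 1$
$\left(-96 + \left(5 - A{\left(-3 \right)}\right) R\right) + Q{\left(85 \right)} = \left(-96 + \left(5 - 1\right) 85\right) + 85^{2} = \left(-96 + \left(5 - 1\right) 85\right) + 7225 = \left(-96 + 4 \cdot 85\right) + 7225 = \left(-96 + 340\right) + 7225 = 244 + 7225 = 7469$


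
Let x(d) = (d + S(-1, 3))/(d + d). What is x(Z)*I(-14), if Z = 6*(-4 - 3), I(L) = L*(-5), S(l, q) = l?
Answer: 215/6 ≈ 35.833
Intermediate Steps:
I(L) = -5*L
Z = -42 (Z = 6*(-7) = -42)
x(d) = (-1 + d)/(2*d) (x(d) = (d - 1)/(d + d) = (-1 + d)/((2*d)) = (-1 + d)*(1/(2*d)) = (-1 + d)/(2*d))
x(Z)*I(-14) = ((½)*(-1 - 42)/(-42))*(-5*(-14)) = ((½)*(-1/42)*(-43))*70 = (43/84)*70 = 215/6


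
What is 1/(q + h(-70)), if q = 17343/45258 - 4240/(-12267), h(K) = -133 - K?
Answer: -185059962/11523897439 ≈ -0.016059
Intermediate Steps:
q = 134880167/185059962 (q = 17343*(1/45258) - 4240*(-1/12267) = 5781/15086 + 4240/12267 = 134880167/185059962 ≈ 0.72885)
1/(q + h(-70)) = 1/(134880167/185059962 + (-133 - 1*(-70))) = 1/(134880167/185059962 + (-133 + 70)) = 1/(134880167/185059962 - 63) = 1/(-11523897439/185059962) = -185059962/11523897439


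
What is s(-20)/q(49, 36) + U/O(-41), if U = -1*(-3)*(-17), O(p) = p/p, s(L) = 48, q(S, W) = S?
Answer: -2451/49 ≈ -50.020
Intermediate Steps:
O(p) = 1
U = -51 (U = 3*(-17) = -51)
s(-20)/q(49, 36) + U/O(-41) = 48/49 - 51/1 = 48*(1/49) - 51*1 = 48/49 - 51 = -2451/49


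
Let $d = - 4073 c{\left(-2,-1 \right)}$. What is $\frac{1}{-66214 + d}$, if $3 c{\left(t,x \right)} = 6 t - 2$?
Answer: $- \frac{3}{141620} \approx -2.1183 \cdot 10^{-5}$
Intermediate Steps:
$c{\left(t,x \right)} = - \frac{2}{3} + 2 t$ ($c{\left(t,x \right)} = \frac{6 t - 2}{3} = \frac{-2 + 6 t}{3} = - \frac{2}{3} + 2 t$)
$d = \frac{57022}{3}$ ($d = - 4073 \left(- \frac{2}{3} + 2 \left(-2\right)\right) = - 4073 \left(- \frac{2}{3} - 4\right) = \left(-4073\right) \left(- \frac{14}{3}\right) = \frac{57022}{3} \approx 19007.0$)
$\frac{1}{-66214 + d} = \frac{1}{-66214 + \frac{57022}{3}} = \frac{1}{- \frac{141620}{3}} = - \frac{3}{141620}$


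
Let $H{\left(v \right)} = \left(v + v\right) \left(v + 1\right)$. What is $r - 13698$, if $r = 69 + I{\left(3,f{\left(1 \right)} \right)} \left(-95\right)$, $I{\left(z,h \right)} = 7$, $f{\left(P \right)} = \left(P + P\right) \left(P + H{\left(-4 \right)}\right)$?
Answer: $-14294$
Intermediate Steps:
$H{\left(v \right)} = 2 v \left(1 + v\right)$
$f{\left(P \right)} = 2 P \left(24 + P\right)$ ($f{\left(P \right)} = \left(P + P\right) \left(P + 2 \left(-4\right) \left(1 - 4\right)\right) = 2 P \left(P + 2 \left(-4\right) \left(-3\right)\right) = 2 P \left(P + 24\right) = 2 P \left(24 + P\right)$)
$r = -596$ ($r = 69 + 7 \left(-95\right) = 69 - 665 = -596$)
$r - 13698 = -596 - 13698 = -14294$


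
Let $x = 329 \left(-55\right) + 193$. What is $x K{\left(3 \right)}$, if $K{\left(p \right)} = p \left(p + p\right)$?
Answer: $-322236$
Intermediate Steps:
$x = -17902$ ($x = -18095 + 193 = -17902$)
$K{\left(p \right)} = 2 p^{2}$ ($K{\left(p \right)} = p 2 p = 2 p^{2}$)
$x K{\left(3 \right)} = - 17902 \cdot 2 \cdot 3^{2} = - 17902 \cdot 2 \cdot 9 = \left(-17902\right) 18 = -322236$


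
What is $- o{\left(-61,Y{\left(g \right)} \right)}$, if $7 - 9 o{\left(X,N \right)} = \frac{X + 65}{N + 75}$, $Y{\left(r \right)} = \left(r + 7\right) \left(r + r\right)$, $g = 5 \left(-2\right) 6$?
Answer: $- \frac{45041}{57915} \approx -0.77771$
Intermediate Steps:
$g = -60$ ($g = \left(-10\right) 6 = -60$)
$Y{\left(r \right)} = 2 r \left(7 + r\right)$ ($Y{\left(r \right)} = \left(7 + r\right) 2 r = 2 r \left(7 + r\right)$)
$o{\left(X,N \right)} = \frac{7}{9} - \frac{65 + X}{9 \left(75 + N\right)}$ ($o{\left(X,N \right)} = \frac{7}{9} - \frac{\left(X + 65\right) \frac{1}{N + 75}}{9} = \frac{7}{9} - \frac{\left(65 + X\right) \frac{1}{75 + N}}{9} = \frac{7}{9} - \frac{\frac{1}{75 + N} \left(65 + X\right)}{9} = \frac{7}{9} - \frac{65 + X}{9 \left(75 + N\right)}$)
$- o{\left(-61,Y{\left(g \right)} \right)} = - \frac{460 - -61 + 7 \cdot 2 \left(-60\right) \left(7 - 60\right)}{9 \left(75 + 2 \left(-60\right) \left(7 - 60\right)\right)} = - \frac{460 + 61 + 7 \cdot 2 \left(-60\right) \left(-53\right)}{9 \left(75 + 2 \left(-60\right) \left(-53\right)\right)} = - \frac{460 + 61 + 7 \cdot 6360}{9 \left(75 + 6360\right)} = - \frac{460 + 61 + 44520}{9 \cdot 6435} = - \frac{45041}{9 \cdot 6435} = \left(-1\right) \frac{45041}{57915} = - \frac{45041}{57915}$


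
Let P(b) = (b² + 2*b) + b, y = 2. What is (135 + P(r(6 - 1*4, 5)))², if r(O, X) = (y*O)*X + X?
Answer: 697225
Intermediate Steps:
r(O, X) = X + 2*O*X (r(O, X) = (2*O)*X + X = 2*O*X + X = X + 2*O*X)
P(b) = b² + 3*b
(135 + P(r(6 - 1*4, 5)))² = (135 + (5*(1 + 2*(6 - 1*4)))*(3 + 5*(1 + 2*(6 - 1*4))))² = (135 + (5*(1 + 2*(6 - 4)))*(3 + 5*(1 + 2*(6 - 4))))² = (135 + (5*(1 + 2*2))*(3 + 5*(1 + 2*2)))² = (135 + (5*(1 + 4))*(3 + 5*(1 + 4)))² = (135 + (5*5)*(3 + 5*5))² = (135 + 25*(3 + 25))² = (135 + 25*28)² = (135 + 700)² = 835² = 697225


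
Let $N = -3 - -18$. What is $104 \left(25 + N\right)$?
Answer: $4160$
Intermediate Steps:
$N = 15$ ($N = -3 + 18 = 15$)
$104 \left(25 + N\right) = 104 \left(25 + 15\right) = 104 \cdot 40 = 4160$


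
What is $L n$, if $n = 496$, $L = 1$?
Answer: $496$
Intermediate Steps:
$L n = 1 \cdot 496 = 496$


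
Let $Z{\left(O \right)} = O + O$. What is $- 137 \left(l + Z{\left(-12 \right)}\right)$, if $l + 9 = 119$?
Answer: $-11782$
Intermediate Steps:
$l = 110$ ($l = -9 + 119 = 110$)
$Z{\left(O \right)} = 2 O$
$- 137 \left(l + Z{\left(-12 \right)}\right) = - 137 \left(110 + 2 \left(-12\right)\right) = - 137 \left(110 - 24\right) = \left(-137\right) 86 = -11782$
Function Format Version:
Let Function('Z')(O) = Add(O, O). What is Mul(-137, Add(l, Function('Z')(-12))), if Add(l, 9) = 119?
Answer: -11782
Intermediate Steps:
l = 110 (l = Add(-9, 119) = 110)
Function('Z')(O) = Mul(2, O)
Mul(-137, Add(l, Function('Z')(-12))) = Mul(-137, Add(110, Mul(2, -12))) = Mul(-137, Add(110, -24)) = Mul(-137, 86) = -11782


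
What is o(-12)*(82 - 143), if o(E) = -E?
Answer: -732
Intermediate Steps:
o(-12)*(82 - 143) = (-1*(-12))*(82 - 143) = 12*(-61) = -732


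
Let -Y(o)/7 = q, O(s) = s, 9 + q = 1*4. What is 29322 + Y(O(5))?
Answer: 29357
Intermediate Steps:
q = -5 (q = -9 + 1*4 = -9 + 4 = -5)
Y(o) = 35 (Y(o) = -7*(-5) = 35)
29322 + Y(O(5)) = 29322 + 35 = 29357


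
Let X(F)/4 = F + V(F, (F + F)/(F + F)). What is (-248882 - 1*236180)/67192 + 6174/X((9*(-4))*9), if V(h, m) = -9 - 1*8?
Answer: -134558497/11456236 ≈ -11.745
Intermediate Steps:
V(h, m) = -17 (V(h, m) = -9 - 8 = -17)
X(F) = -68 + 4*F (X(F) = 4*(F - 17) = 4*(-17 + F) = -68 + 4*F)
(-248882 - 1*236180)/67192 + 6174/X((9*(-4))*9) = (-248882 - 1*236180)/67192 + 6174/(-68 + 4*((9*(-4))*9)) = (-248882 - 236180)*(1/67192) + 6174/(-68 + 4*(-36*9)) = -485062*1/67192 + 6174/(-68 + 4*(-324)) = -242531/33596 + 6174/(-68 - 1296) = -242531/33596 + 6174/(-1364) = -242531/33596 + 6174*(-1/1364) = -242531/33596 - 3087/682 = -134558497/11456236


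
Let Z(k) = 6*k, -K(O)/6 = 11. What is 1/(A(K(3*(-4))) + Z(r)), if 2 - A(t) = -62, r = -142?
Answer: -1/788 ≈ -0.0012690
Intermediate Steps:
K(O) = -66 (K(O) = -6*11 = -66)
A(t) = 64 (A(t) = 2 - 1*(-62) = 2 + 62 = 64)
1/(A(K(3*(-4))) + Z(r)) = 1/(64 + 6*(-142)) = 1/(64 - 852) = 1/(-788) = -1/788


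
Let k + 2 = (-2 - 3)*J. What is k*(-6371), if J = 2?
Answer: 76452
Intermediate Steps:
k = -12 (k = -2 + (-2 - 3)*2 = -2 - 5*2 = -2 - 10 = -12)
k*(-6371) = -12*(-6371) = 76452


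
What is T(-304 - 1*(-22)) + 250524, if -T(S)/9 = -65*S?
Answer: 85554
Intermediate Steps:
T(S) = 585*S (T(S) = -(-585)*S = 585*S)
T(-304 - 1*(-22)) + 250524 = 585*(-304 - 1*(-22)) + 250524 = 585*(-304 + 22) + 250524 = 585*(-282) + 250524 = -164970 + 250524 = 85554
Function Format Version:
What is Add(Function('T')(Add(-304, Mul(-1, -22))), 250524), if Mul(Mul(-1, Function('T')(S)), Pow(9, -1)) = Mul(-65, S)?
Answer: 85554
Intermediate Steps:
Function('T')(S) = Mul(585, S) (Function('T')(S) = Mul(-9, Mul(-65, S)) = Mul(585, S))
Add(Function('T')(Add(-304, Mul(-1, -22))), 250524) = Add(Mul(585, Add(-304, Mul(-1, -22))), 250524) = Add(Mul(585, Add(-304, 22)), 250524) = Add(Mul(585, -282), 250524) = Add(-164970, 250524) = 85554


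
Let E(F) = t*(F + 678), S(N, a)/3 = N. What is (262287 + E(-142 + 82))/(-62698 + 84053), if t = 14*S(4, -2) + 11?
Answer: 372909/21355 ≈ 17.462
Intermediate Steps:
S(N, a) = 3*N
t = 179 (t = 14*(3*4) + 11 = 14*12 + 11 = 168 + 11 = 179)
E(F) = 121362 + 179*F (E(F) = 179*(F + 678) = 179*(678 + F) = 121362 + 179*F)
(262287 + E(-142 + 82))/(-62698 + 84053) = (262287 + (121362 + 179*(-142 + 82)))/(-62698 + 84053) = (262287 + (121362 + 179*(-60)))/21355 = (262287 + (121362 - 10740))*(1/21355) = (262287 + 110622)*(1/21355) = 372909*(1/21355) = 372909/21355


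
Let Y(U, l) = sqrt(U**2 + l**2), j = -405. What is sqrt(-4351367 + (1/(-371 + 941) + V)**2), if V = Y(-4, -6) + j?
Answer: I*sqrt(1360450982699 + 526335720*sqrt(13))/570 ≈ 2047.7*I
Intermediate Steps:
V = -405 + 2*sqrt(13) (V = sqrt((-4)**2 + (-6)**2) - 405 = sqrt(16 + 36) - 405 = sqrt(52) - 405 = 2*sqrt(13) - 405 = -405 + 2*sqrt(13) ≈ -397.79)
sqrt(-4351367 + (1/(-371 + 941) + V)**2) = sqrt(-4351367 + (1/(-371 + 941) + (-405 + 2*sqrt(13)))**2) = sqrt(-4351367 + (1/570 + (-405 + 2*sqrt(13)))**2) = sqrt(-4351367 + (-230849/570 + 2*sqrt(13))**2)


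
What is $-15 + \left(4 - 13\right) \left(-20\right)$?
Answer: $165$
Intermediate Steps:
$-15 + \left(4 - 13\right) \left(-20\right) = -15 - -180 = -15 + 180 = 165$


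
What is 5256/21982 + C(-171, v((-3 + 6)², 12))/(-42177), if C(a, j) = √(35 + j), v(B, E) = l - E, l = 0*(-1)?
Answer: 2628/10991 - √23/42177 ≈ 0.23899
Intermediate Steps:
l = 0
v(B, E) = -E (v(B, E) = 0 - E = -E)
5256/21982 + C(-171, v((-3 + 6)², 12))/(-42177) = 5256/21982 + √(35 - 1*12)/(-42177) = 5256*(1/21982) + √(35 - 12)*(-1/42177) = 2628/10991 + √23*(-1/42177) = 2628/10991 - √23/42177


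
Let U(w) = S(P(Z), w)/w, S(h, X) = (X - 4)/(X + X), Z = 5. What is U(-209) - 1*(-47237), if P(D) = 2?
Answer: 4126718581/87362 ≈ 47237.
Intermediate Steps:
S(h, X) = (-4 + X)/(2*X) (S(h, X) = (-4 + X)/((2*X)) = (-4 + X)*(1/(2*X)) = (-4 + X)/(2*X))
U(w) = (-4 + w)/(2*w²) (U(w) = ((-4 + w)/(2*w))/w = (-4 + w)/(2*w²))
U(-209) - 1*(-47237) = (½)*(-4 - 209)/(-209)² - 1*(-47237) = (½)*(1/43681)*(-213) + 47237 = -213/87362 + 47237 = 4126718581/87362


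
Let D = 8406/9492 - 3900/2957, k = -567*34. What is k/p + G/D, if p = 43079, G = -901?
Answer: 181532642858392/87322985397 ≈ 2078.9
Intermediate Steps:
k = -19278
D = -2027043/4677974 (D = 8406*(1/9492) - 3900*1/2957 = 1401/1582 - 3900/2957 = -2027043/4677974 ≈ -0.43332)
k/p + G/D = -19278/43079 - 901/(-2027043/4677974) = -19278*1/43079 - 901*(-4677974/2027043) = -19278/43079 + 4214854574/2027043 = 181532642858392/87322985397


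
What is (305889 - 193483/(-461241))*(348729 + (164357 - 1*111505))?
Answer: 56658557993478292/461241 ≈ 1.2284e+11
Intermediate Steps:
(305889 - 193483/(-461241))*(348729 + (164357 - 1*111505)) = (305889 - 193483*(-1/461241))*(348729 + (164357 - 111505)) = (305889 + 193483/461241)*(348729 + 52852) = (141088741732/461241)*401581 = 56658557993478292/461241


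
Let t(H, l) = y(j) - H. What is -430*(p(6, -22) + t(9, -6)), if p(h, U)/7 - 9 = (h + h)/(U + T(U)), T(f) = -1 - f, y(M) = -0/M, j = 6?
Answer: 12900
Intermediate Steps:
y(M) = 0 (y(M) = -1*0 = 0)
t(H, l) = -H (t(H, l) = 0 - H = -H)
p(h, U) = 63 - 14*h (p(h, U) = 63 + 7*((h + h)/(U + (-1 - U))) = 63 + 7*((2*h)/(-1)) = 63 + 7*((2*h)*(-1)) = 63 + 7*(-2*h) = 63 - 14*h)
-430*(p(6, -22) + t(9, -6)) = -430*((63 - 14*6) - 1*9) = -430*((63 - 84) - 9) = -430*(-21 - 9) = -430*(-30) = 12900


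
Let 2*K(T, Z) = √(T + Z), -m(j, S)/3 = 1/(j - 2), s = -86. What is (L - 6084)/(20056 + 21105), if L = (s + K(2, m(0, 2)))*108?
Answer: -15372/41161 + 27*√14/41161 ≈ -0.37101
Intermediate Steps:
m(j, S) = -3/(-2 + j) (m(j, S) = -3/(j - 2) = -3/(-2 + j))
K(T, Z) = √(T + Z)/2
L = -9288 + 27*√14 (L = (-86 + √(2 - 3/(-2 + 0))/2)*108 = (-86 + √(2 - 3/(-2))/2)*108 = (-86 + √(2 - 3*(-½))/2)*108 = (-86 + √(2 + 3/2)/2)*108 = (-86 + √(7/2)/2)*108 = (-86 + (√14/2)/2)*108 = (-86 + √14/4)*108 = -9288 + 27*√14 ≈ -9187.0)
(L - 6084)/(20056 + 21105) = ((-9288 + 27*√14) - 6084)/(20056 + 21105) = (-15372 + 27*√14)/41161 = (-15372 + 27*√14)*(1/41161) = -15372/41161 + 27*√14/41161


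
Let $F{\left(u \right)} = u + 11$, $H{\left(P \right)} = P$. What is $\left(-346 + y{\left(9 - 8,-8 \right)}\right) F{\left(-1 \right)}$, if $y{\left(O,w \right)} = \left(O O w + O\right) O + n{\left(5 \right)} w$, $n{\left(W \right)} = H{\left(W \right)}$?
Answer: $-3930$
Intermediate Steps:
$n{\left(W \right)} = W$
$F{\left(u \right)} = 11 + u$
$y{\left(O,w \right)} = 5 w + O \left(O + w O^{2}\right)$ ($y{\left(O,w \right)} = \left(O O w + O\right) O + 5 w = \left(O^{2} w + O\right) O + 5 w = \left(w O^{2} + O\right) O + 5 w = \left(O + w O^{2}\right) O + 5 w = O \left(O + w O^{2}\right) + 5 w = 5 w + O \left(O + w O^{2}\right)$)
$\left(-346 + y{\left(9 - 8,-8 \right)}\right) F{\left(-1 \right)} = \left(-346 + \left(\left(9 - 8\right)^{2} + 5 \left(-8\right) - 8 \left(9 - 8\right)^{3}\right)\right) \left(11 - 1\right) = \left(-346 - \left(40 - 1 + 8\right)\right) 10 = \left(-346 - 47\right) 10 = \left(-393\right) 10 = -3930$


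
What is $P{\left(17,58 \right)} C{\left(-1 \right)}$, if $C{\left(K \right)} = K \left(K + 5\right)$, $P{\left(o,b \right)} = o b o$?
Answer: $-67048$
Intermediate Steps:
$P{\left(o,b \right)} = b o^{2}$ ($P{\left(o,b \right)} = b o o = b o^{2}$)
$C{\left(K \right)} = K \left(5 + K\right)$
$P{\left(17,58 \right)} C{\left(-1 \right)} = 58 \cdot 17^{2} \left(- (5 - 1)\right) = 58 \cdot 289 \left(\left(-1\right) 4\right) = 16762 \left(-4\right) = -67048$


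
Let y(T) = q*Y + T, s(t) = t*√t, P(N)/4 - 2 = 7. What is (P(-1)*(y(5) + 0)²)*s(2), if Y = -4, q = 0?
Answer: 1800*√2 ≈ 2545.6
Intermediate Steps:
P(N) = 36 (P(N) = 8 + 4*7 = 8 + 28 = 36)
s(t) = t^(3/2)
y(T) = T (y(T) = 0*(-4) + T = 0 + T = T)
(P(-1)*(y(5) + 0)²)*s(2) = (36*(5 + 0)²)*2^(3/2) = (36*5²)*(2*√2) = (36*25)*(2*√2) = 900*(2*√2) = 1800*√2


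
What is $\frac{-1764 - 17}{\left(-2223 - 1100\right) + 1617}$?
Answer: $\frac{1781}{1706} \approx 1.044$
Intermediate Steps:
$\frac{-1764 - 17}{\left(-2223 - 1100\right) + 1617} = - \frac{1781}{-3323 + 1617} = - \frac{1781}{-1706} = \left(-1781\right) \left(- \frac{1}{1706}\right) = \frac{1781}{1706}$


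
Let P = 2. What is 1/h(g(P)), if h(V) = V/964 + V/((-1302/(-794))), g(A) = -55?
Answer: -627564/21084745 ≈ -0.029764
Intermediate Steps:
h(V) = 383359*V/627564 (h(V) = V*(1/964) + V/((-1302*(-1/794))) = V/964 + V/(651/397) = V/964 + V*(397/651) = V/964 + 397*V/651 = 383359*V/627564)
1/h(g(P)) = 1/((383359/627564)*(-55)) = 1/(-21084745/627564) = -627564/21084745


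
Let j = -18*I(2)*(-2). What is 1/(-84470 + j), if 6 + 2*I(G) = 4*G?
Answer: -1/84434 ≈ -1.1844e-5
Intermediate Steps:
I(G) = -3 + 2*G (I(G) = -3 + (4*G)/2 = -3 + 2*G)
j = 36 (j = -18*(-3 + 2*2)*(-2) = -18*(-3 + 4)*(-2) = -18*1*(-2) = -18*(-2) = 36)
1/(-84470 + j) = 1/(-84470 + 36) = 1/(-84434) = -1/84434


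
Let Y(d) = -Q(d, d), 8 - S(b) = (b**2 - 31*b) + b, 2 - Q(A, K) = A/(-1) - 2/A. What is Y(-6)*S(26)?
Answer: 1456/3 ≈ 485.33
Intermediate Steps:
Q(A, K) = 2 + A + 2/A (Q(A, K) = 2 - (A/(-1) - 2/A) = 2 - (A*(-1) - 2/A) = 2 - (-A - 2/A) = 2 + (A + 2/A) = 2 + A + 2/A)
S(b) = 8 - b**2 + 30*b (S(b) = 8 - ((b**2 - 31*b) + b) = 8 - (b**2 - 30*b) = 8 + (-b**2 + 30*b) = 8 - b**2 + 30*b)
Y(d) = -2 - d - 2/d (Y(d) = -(2 + d + 2/d) = -2 - d - 2/d)
Y(-6)*S(26) = (-2 - 1*(-6) - 2/(-6))*(8 - 1*26**2 + 30*26) = (-2 + 6 - 2*(-1/6))*(8 - 1*676 + 780) = (-2 + 6 + 1/3)*(8 - 676 + 780) = (13/3)*112 = 1456/3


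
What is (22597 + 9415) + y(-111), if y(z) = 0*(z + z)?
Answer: 32012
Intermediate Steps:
y(z) = 0 (y(z) = 0*(2*z) = 0)
(22597 + 9415) + y(-111) = (22597 + 9415) + 0 = 32012 + 0 = 32012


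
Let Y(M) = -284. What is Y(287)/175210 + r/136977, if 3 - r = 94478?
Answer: -8295933109/11999870085 ≈ -0.69134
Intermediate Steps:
r = -94475 (r = 3 - 1*94478 = 3 - 94478 = -94475)
Y(287)/175210 + r/136977 = -284/175210 - 94475/136977 = -284*1/175210 - 94475*1/136977 = -142/87605 - 94475/136977 = -8295933109/11999870085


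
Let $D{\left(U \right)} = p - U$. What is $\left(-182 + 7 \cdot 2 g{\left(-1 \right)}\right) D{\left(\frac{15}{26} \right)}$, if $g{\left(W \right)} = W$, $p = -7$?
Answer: $\frac{19306}{13} \approx 1485.1$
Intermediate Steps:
$D{\left(U \right)} = -7 - U$
$\left(-182 + 7 \cdot 2 g{\left(-1 \right)}\right) D{\left(\frac{15}{26} \right)} = \left(-182 + 7 \cdot 2 \left(-1\right)\right) \left(-7 - \frac{15}{26}\right) = \left(-182 + 14 \left(-1\right)\right) \left(-7 - 15 \cdot \frac{1}{26}\right) = \left(-182 - 14\right) \left(-7 - \frac{15}{26}\right) = - 196 \left(-7 - \frac{15}{26}\right) = \left(-196\right) \left(- \frac{197}{26}\right) = \frac{19306}{13}$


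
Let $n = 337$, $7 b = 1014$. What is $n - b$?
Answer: $\frac{1345}{7} \approx 192.14$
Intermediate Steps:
$b = \frac{1014}{7}$ ($b = \frac{1}{7} \cdot 1014 = \frac{1014}{7} \approx 144.86$)
$n - b = 337 - \frac{1014}{7} = \frac{1345}{7}$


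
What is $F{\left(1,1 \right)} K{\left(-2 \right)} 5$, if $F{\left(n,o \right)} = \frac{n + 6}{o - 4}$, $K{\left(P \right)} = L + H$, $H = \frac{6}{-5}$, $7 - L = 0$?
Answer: $- \frac{203}{3} \approx -67.667$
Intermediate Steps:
$L = 7$ ($L = 7 - 0 = 7 + 0 = 7$)
$H = - \frac{6}{5}$ ($H = 6 \left(- \frac{1}{5}\right) = - \frac{6}{5} \approx -1.2$)
$K{\left(P \right)} = \frac{29}{5}$ ($K{\left(P \right)} = 7 - \frac{6}{5} = \frac{29}{5}$)
$F{\left(n,o \right)} = \frac{6 + n}{-4 + o}$
$F{\left(1,1 \right)} K{\left(-2 \right)} 5 = \frac{6 + 1}{-4 + 1} \cdot \frac{29}{5} \cdot 5 = \frac{1}{-3} \cdot 7 \cdot \frac{29}{5} \cdot 5 = \left(- \frac{1}{3}\right) 7 \cdot \frac{29}{5} \cdot 5 = \left(- \frac{7}{3}\right) \frac{29}{5} \cdot 5 = \left(- \frac{203}{15}\right) 5 = - \frac{203}{3}$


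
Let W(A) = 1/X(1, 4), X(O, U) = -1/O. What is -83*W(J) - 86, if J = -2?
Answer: -3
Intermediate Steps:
W(A) = -1 (W(A) = 1/(-1/1) = 1/(-1*1) = 1/(-1) = -1)
-83*W(J) - 86 = -83*(-1) - 86 = 83 - 86 = -3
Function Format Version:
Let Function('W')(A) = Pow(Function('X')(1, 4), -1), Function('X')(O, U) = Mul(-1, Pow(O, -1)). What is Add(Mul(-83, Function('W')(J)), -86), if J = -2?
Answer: -3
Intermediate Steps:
Function('W')(A) = -1 (Function('W')(A) = Pow(Mul(-1, Pow(1, -1)), -1) = Pow(Mul(-1, 1), -1) = Pow(-1, -1) = -1)
Add(Mul(-83, Function('W')(J)), -86) = Add(Mul(-83, -1), -86) = Add(83, -86) = -3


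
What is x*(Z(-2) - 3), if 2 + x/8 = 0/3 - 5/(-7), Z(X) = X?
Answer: 360/7 ≈ 51.429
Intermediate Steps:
x = -72/7 (x = -16 + 8*(0/3 - 5/(-7)) = -16 + 8*(0*(⅓) - 5*(-⅐)) = -16 + 8*(0 + 5/7) = -16 + 8*(5/7) = -16 + 40/7 = -72/7 ≈ -10.286)
x*(Z(-2) - 3) = -72*(-2 - 3)/7 = -72/7*(-5) = 360/7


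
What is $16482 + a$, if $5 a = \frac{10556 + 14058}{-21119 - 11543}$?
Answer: $\frac{1345825403}{81655} \approx 16482.0$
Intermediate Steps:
$a = - \frac{12307}{81655}$ ($a = \frac{\left(10556 + 14058\right) \frac{1}{-21119 - 11543}}{5} = \frac{24614 \frac{1}{-32662}}{5} = \frac{24614 \left(- \frac{1}{32662}\right)}{5} = \frac{1}{5} \left(- \frac{12307}{16331}\right) = - \frac{12307}{81655} \approx -0.15072$)
$16482 + a = 16482 - \frac{12307}{81655} = \frac{1345825403}{81655}$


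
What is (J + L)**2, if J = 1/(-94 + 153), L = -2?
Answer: 13689/3481 ≈ 3.9325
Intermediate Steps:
J = 1/59 ≈ 0.016949
(J + L)**2 = (1/59 - 2)**2 = (-117/59)**2 = 13689/3481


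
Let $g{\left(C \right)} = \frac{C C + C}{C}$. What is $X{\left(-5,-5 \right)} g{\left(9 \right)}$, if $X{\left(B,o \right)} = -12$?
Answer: $-120$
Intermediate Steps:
$g{\left(C \right)} = \frac{C + C^{2}}{C}$ ($g{\left(C \right)} = \frac{C^{2} + C}{C} = \frac{C + C^{2}}{C}$)
$X{\left(-5,-5 \right)} g{\left(9 \right)} = - 12 \left(1 + 9\right) = \left(-12\right) 10 = -120$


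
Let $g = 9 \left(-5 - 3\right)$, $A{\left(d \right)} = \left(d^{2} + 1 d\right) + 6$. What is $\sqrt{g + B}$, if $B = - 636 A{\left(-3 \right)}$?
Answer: $6 i \sqrt{214} \approx 87.772 i$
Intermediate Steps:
$A{\left(d \right)} = 6 + d + d^{2}$ ($A{\left(d \right)} = \left(d^{2} + d\right) + 6 = \left(d + d^{2}\right) + 6 = 6 + d + d^{2}$)
$g = -72$ ($g = 9 \left(-8\right) = -72$)
$B = -7632$ ($B = - 636 \left(6 - 3 + \left(-3\right)^{2}\right) = - 636 \left(6 - 3 + 9\right) = \left(-636\right) 12 = -7632$)
$\sqrt{g + B} = \sqrt{-72 - 7632} = \sqrt{-7704} = 6 i \sqrt{214}$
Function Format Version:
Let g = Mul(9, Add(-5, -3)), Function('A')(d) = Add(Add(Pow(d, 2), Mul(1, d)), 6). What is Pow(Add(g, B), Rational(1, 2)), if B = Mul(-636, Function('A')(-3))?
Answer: Mul(6, I, Pow(214, Rational(1, 2))) ≈ Mul(87.772, I)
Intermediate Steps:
Function('A')(d) = Add(6, d, Pow(d, 2)) (Function('A')(d) = Add(Add(Pow(d, 2), d), 6) = Add(Add(d, Pow(d, 2)), 6) = Add(6, d, Pow(d, 2)))
g = -72 (g = Mul(9, -8) = -72)
B = -7632 (B = Mul(-636, Add(6, -3, Pow(-3, 2))) = Mul(-636, Add(6, -3, 9)) = Mul(-636, 12) = -7632)
Pow(Add(g, B), Rational(1, 2)) = Pow(Add(-72, -7632), Rational(1, 2)) = Pow(-7704, Rational(1, 2)) = Mul(6, I, Pow(214, Rational(1, 2)))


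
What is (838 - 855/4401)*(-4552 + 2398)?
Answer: -294155266/163 ≈ -1.8046e+6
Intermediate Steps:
(838 - 855/4401)*(-4552 + 2398) = (838 - 855*1/4401)*(-2154) = (838 - 95/489)*(-2154) = (409687/489)*(-2154) = -294155266/163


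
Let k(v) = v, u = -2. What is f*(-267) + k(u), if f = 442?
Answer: -118016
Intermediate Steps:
f*(-267) + k(u) = 442*(-267) - 2 = -118014 - 2 = -118016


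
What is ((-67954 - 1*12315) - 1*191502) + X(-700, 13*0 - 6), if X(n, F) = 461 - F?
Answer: -271304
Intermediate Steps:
((-67954 - 1*12315) - 1*191502) + X(-700, 13*0 - 6) = ((-67954 - 1*12315) - 1*191502) + (461 - (13*0 - 6)) = ((-67954 - 12315) - 191502) + (461 - (0 - 6)) = (-80269 - 191502) + (461 - 1*(-6)) = -271771 + (461 + 6) = -271771 + 467 = -271304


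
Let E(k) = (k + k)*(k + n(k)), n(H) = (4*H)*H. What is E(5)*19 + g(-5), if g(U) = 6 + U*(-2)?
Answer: 19966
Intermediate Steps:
n(H) = 4*H**2
g(U) = 6 - 2*U
E(k) = 2*k*(k + 4*k**2) (E(k) = (k + k)*(k + 4*k**2) = (2*k)*(k + 4*k**2) = 2*k*(k + 4*k**2))
E(5)*19 + g(-5) = (5**2*(2 + 8*5))*19 + (6 - 2*(-5)) = (25*(2 + 40))*19 + (6 + 10) = (25*42)*19 + 16 = 1050*19 + 16 = 19950 + 16 = 19966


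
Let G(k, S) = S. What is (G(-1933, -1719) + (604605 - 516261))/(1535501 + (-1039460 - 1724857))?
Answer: -86625/1228816 ≈ -0.070495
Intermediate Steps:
(G(-1933, -1719) + (604605 - 516261))/(1535501 + (-1039460 - 1724857)) = (-1719 + (604605 - 516261))/(1535501 + (-1039460 - 1724857)) = (-1719 + 88344)/(1535501 - 2764317) = 86625/(-1228816) = 86625*(-1/1228816) = -86625/1228816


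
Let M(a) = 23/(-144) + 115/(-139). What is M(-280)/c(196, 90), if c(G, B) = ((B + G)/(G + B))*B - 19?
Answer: -19757/1421136 ≈ -0.013902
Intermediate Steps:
c(G, B) = -19 + B (c(G, B) = ((B + G)/(B + G))*B - 19 = 1*B - 19 = B - 19 = -19 + B)
M(a) = -19757/20016 (M(a) = 23*(-1/144) + 115*(-1/139) = -23/144 - 115/139 = -19757/20016)
M(-280)/c(196, 90) = -19757/(20016*(-19 + 90)) = -19757/20016/71 = -19757/20016*1/71 = -19757/1421136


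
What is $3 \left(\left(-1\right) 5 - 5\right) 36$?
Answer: $-1080$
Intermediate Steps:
$3 \left(\left(-1\right) 5 - 5\right) 36 = 3 \left(-5 - 5\right) 36 = 3 \left(-10\right) 36 = \left(-30\right) 36 = -1080$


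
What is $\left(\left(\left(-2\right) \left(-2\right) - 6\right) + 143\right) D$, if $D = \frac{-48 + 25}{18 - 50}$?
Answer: $\frac{3243}{32} \approx 101.34$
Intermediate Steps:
$D = \frac{23}{32}$ ($D = - \frac{23}{-32} = \left(-23\right) \left(- \frac{1}{32}\right) = \frac{23}{32} \approx 0.71875$)
$\left(\left(\left(-2\right) \left(-2\right) - 6\right) + 143\right) D = \left(\left(\left(-2\right) \left(-2\right) - 6\right) + 143\right) \frac{23}{32} = \left(\left(4 - 6\right) + 143\right) \frac{23}{32} = \left(-2 + 143\right) \frac{23}{32} = 141 \cdot \frac{23}{32} = \frac{3243}{32}$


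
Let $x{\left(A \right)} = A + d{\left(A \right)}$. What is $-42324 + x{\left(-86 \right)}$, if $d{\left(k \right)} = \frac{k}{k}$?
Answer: $-42409$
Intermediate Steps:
$d{\left(k \right)} = 1$
$x{\left(A \right)} = 1 + A$ ($x{\left(A \right)} = A + 1 = 1 + A$)
$-42324 + x{\left(-86 \right)} = -42324 + \left(1 - 86\right) = -42324 - 85 = -42409$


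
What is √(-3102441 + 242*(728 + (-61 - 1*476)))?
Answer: I*√3056219 ≈ 1748.2*I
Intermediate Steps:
√(-3102441 + 242*(728 + (-61 - 1*476))) = √(-3102441 + 242*(728 + (-61 - 476))) = √(-3102441 + 242*(728 - 537)) = √(-3102441 + 242*191) = √(-3102441 + 46222) = √(-3056219) = I*√3056219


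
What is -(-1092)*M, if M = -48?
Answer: -52416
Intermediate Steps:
-(-1092)*M = -(-1092)*(-48) = -273*192 = -52416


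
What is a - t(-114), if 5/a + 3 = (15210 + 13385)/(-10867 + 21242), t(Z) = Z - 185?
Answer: 140919/506 ≈ 278.50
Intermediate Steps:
t(Z) = -185 + Z
a = -10375/506 (a = 5/(-3 + (15210 + 13385)/(-10867 + 21242)) = 5/(-3 + 28595/10375) = 5/(-3 + 28595*(1/10375)) = 5/(-3 + 5719/2075) = 5/(-506/2075) = 5*(-2075/506) = -10375/506 ≈ -20.504)
a - t(-114) = -10375/506 - (-185 - 114) = -10375/506 - 1*(-299) = -10375/506 + 299 = 140919/506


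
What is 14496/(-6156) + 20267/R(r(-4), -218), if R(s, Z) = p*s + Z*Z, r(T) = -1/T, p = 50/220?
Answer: -1379021296/715142007 ≈ -1.9283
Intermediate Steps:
p = 5/22 (p = 50*(1/220) = 5/22 ≈ 0.22727)
R(s, Z) = Z**2 + 5*s/22 (R(s, Z) = 5*s/22 + Z*Z = 5*s/22 + Z**2 = Z**2 + 5*s/22)
14496/(-6156) + 20267/R(r(-4), -218) = 14496/(-6156) + 20267/((-218)**2 + 5*(-1/(-4))/22) = 14496*(-1/6156) + 20267/(47524 + 5*(-1*(-1/4))/22) = -1208/513 + 20267/(47524 + (5/22)*(1/4)) = -1208/513 + 20267/(47524 + 5/88) = -1208/513 + 20267/(4182117/88) = -1208/513 + 20267*(88/4182117) = -1208/513 + 1783496/4182117 = -1379021296/715142007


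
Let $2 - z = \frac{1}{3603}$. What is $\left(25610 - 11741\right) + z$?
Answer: $\frac{49977212}{3603} \approx 13871.0$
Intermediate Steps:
$z = \frac{7205}{3603}$ ($z = 2 - \frac{1}{3603} = \frac{7205}{3603} \approx 1.9997$)
$\left(25610 - 11741\right) + z = \left(25610 - 11741\right) + \frac{7205}{3603} = 13869 + \frac{7205}{3603} = \frac{49977212}{3603}$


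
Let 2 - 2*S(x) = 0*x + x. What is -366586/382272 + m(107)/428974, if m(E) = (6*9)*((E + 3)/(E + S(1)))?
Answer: -153661223195/160257822816 ≈ -0.95884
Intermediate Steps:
S(x) = 1 - x/2 (S(x) = 1 - (0*x + x)/2 = 1 - (0 + x)/2 = 1 - x/2)
m(E) = 54*(3 + E)/(½ + E) (m(E) = (6*9)*((E + 3)/(E + (1 - ½*1))) = 54*((3 + E)/(E + (1 - ½))) = 54*((3 + E)/(E + ½)) = 54*((3 + E)/(½ + E)) = 54*(3 + E)/(½ + E))
-366586/382272 + m(107)/428974 = -366586/382272 + (108*(3 + 107)/(1 + 2*107))/428974 = -366586*1/382272 + (108*110/(1 + 214))*(1/428974) = -16663/17376 + (108*110/215)*(1/428974) = -16663/17376 + (108*(1/215)*110)*(1/428974) = -16663/17376 + (2376/43)*(1/428974) = -16663/17376 + 1188/9222941 = -153661223195/160257822816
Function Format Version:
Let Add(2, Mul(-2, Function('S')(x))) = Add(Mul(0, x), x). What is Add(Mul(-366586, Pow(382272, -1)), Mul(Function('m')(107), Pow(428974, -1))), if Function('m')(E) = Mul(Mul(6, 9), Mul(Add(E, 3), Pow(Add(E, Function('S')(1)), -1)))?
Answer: Rational(-153661223195, 160257822816) ≈ -0.95884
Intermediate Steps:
Function('S')(x) = Add(1, Mul(Rational(-1, 2), x)) (Function('S')(x) = Add(1, Mul(Rational(-1, 2), Add(Mul(0, x), x))) = Add(1, Mul(Rational(-1, 2), Add(0, x))) = Add(1, Mul(Rational(-1, 2), x)))
Function('m')(E) = Mul(54, Pow(Add(Rational(1, 2), E), -1), Add(3, E)) (Function('m')(E) = Mul(Mul(6, 9), Mul(Add(E, 3), Pow(Add(E, Add(1, Mul(Rational(-1, 2), 1))), -1))) = Mul(54, Mul(Add(3, E), Pow(Add(E, Add(1, Rational(-1, 2))), -1))) = Mul(54, Mul(Add(3, E), Pow(Add(E, Rational(1, 2)), -1))) = Mul(54, Mul(Add(3, E), Pow(Add(Rational(1, 2), E), -1))) = Mul(54, Mul(Pow(Add(Rational(1, 2), E), -1), Add(3, E))) = Mul(54, Pow(Add(Rational(1, 2), E), -1), Add(3, E)))
Add(Mul(-366586, Pow(382272, -1)), Mul(Function('m')(107), Pow(428974, -1))) = Add(Mul(-366586, Pow(382272, -1)), Mul(Mul(108, Pow(Add(1, Mul(2, 107)), -1), Add(3, 107)), Pow(428974, -1))) = Add(Mul(-366586, Rational(1, 382272)), Mul(Mul(108, Pow(Add(1, 214), -1), 110), Rational(1, 428974))) = Add(Rational(-16663, 17376), Mul(Mul(108, Pow(215, -1), 110), Rational(1, 428974))) = Add(Rational(-16663, 17376), Mul(Mul(108, Rational(1, 215), 110), Rational(1, 428974))) = Add(Rational(-16663, 17376), Mul(Rational(2376, 43), Rational(1, 428974))) = Add(Rational(-16663, 17376), Rational(1188, 9222941)) = Rational(-153661223195, 160257822816)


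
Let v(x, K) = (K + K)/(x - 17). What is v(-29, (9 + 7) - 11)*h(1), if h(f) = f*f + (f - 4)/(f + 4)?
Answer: -2/23 ≈ -0.086957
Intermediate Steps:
v(x, K) = 2*K/(-17 + x) (v(x, K) = (2*K)/(-17 + x) = 2*K/(-17 + x))
h(f) = f² + (-4 + f)/(4 + f)
v(-29, (9 + 7) - 11)*h(1) = (2*((9 + 7) - 11)/(-17 - 29))*((-4 + 1 + 1³ + 4*1²)/(4 + 1)) = (2*(16 - 11)/(-46))*((-4 + 1 + 1 + 4*1)/5) = (2*5*(-1/46))*((-4 + 1 + 1 + 4)/5) = -2/23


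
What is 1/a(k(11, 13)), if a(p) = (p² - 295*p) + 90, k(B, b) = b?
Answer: -1/3576 ≈ -0.00027964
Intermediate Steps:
a(p) = 90 + p² - 295*p
1/a(k(11, 13)) = 1/(90 + 13² - 295*13) = 1/(90 + 169 - 3835) = 1/(-3576) = -1/3576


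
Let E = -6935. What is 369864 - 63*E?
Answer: 806769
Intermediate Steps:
369864 - 63*E = 369864 - 63*(-6935) = 369864 - 1*(-436905) = 369864 + 436905 = 806769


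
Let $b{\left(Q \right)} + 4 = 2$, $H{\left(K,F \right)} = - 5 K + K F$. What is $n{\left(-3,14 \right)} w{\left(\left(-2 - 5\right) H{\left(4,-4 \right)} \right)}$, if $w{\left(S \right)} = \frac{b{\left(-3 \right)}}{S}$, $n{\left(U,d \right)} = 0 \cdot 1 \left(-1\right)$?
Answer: $0$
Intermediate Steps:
$H{\left(K,F \right)} = - 5 K + F K$
$n{\left(U,d \right)} = 0$ ($n{\left(U,d \right)} = 0 \left(-1\right) = 0$)
$b{\left(Q \right)} = -2$ ($b{\left(Q \right)} = -4 + 2 = -2$)
$w{\left(S \right)} = - \frac{2}{S}$
$n{\left(-3,14 \right)} w{\left(\left(-2 - 5\right) H{\left(4,-4 \right)} \right)} = 0 \left(- \frac{2}{\left(-2 - 5\right) 4 \left(-5 - 4\right)}\right) = 0 \left(- \frac{2}{\left(-7\right) 4 \left(-9\right)}\right) = 0 \left(- \frac{2}{\left(-7\right) \left(-36\right)}\right) = 0 \left(- \frac{2}{252}\right) = 0 \left(\left(-2\right) \frac{1}{252}\right) = 0 \left(- \frac{1}{126}\right) = 0$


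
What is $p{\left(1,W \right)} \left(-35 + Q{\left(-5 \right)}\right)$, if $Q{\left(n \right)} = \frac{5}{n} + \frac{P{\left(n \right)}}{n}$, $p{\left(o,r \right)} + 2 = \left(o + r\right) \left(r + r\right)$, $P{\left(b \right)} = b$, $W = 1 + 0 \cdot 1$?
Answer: $-70$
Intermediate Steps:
$W = 1$ ($W = 1 + 0 = 1$)
$p{\left(o,r \right)} = -2 + 2 r \left(o + r\right)$ ($p{\left(o,r \right)} = -2 + \left(o + r\right) \left(r + r\right) = -2 + \left(o + r\right) 2 r = -2 + 2 r \left(o + r\right)$)
$Q{\left(n \right)} = 1 + \frac{5}{n}$ ($Q{\left(n \right)} = \frac{5}{n} + \frac{n}{n} = \frac{5}{n} + 1 = 1 + \frac{5}{n}$)
$p{\left(1,W \right)} \left(-35 + Q{\left(-5 \right)}\right) = \left(-2 + 2 \cdot 1^{2} + 2 \cdot 1 \cdot 1\right) \left(-35 + \frac{5 - 5}{-5}\right) = \left(-2 + 2 \cdot 1 + 2\right) \left(-35 - 0\right) = \left(-2 + 2 + 2\right) \left(-35 + 0\right) = 2 \left(-35\right) = -70$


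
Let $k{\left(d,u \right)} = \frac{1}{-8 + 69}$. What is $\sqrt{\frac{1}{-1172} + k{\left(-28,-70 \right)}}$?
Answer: $\frac{\sqrt{19856903}}{35746} \approx 0.12466$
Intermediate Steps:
$k{\left(d,u \right)} = \frac{1}{61}$
$\sqrt{\frac{1}{-1172} + k{\left(-28,-70 \right)}} = \sqrt{\frac{1}{-1172} + \frac{1}{61}} = \sqrt{- \frac{1}{1172} + \frac{1}{61}} = \sqrt{\frac{1111}{71492}} = \frac{\sqrt{19856903}}{35746}$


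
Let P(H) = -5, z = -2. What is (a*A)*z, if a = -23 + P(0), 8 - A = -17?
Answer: 1400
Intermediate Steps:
A = 25 (A = 8 - 1*(-17) = 8 + 17 = 25)
a = -28 (a = -23 - 5 = -28)
(a*A)*z = -28*25*(-2) = -700*(-2) = 1400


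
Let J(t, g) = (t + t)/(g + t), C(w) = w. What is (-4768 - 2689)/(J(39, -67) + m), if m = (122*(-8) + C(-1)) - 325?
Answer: 104398/18267 ≈ 5.7151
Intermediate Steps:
J(t, g) = 2*t/(g + t) (J(t, g) = (2*t)/(g + t) = 2*t/(g + t))
m = -1302 (m = (122*(-8) - 1) - 325 = (-976 - 1) - 325 = -977 - 325 = -1302)
(-4768 - 2689)/(J(39, -67) + m) = (-4768 - 2689)/(2*39/(-67 + 39) - 1302) = -7457/(2*39/(-28) - 1302) = -7457/(2*39*(-1/28) - 1302) = -7457/(-39/14 - 1302) = -7457/(-18267/14) = -7457*(-14/18267) = 104398/18267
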